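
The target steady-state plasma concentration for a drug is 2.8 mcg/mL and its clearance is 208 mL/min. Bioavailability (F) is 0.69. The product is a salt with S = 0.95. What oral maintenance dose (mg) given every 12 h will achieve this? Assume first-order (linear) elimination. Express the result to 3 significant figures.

CL = 208 mL/min = 208 × 0.06 = 12.48 L/h
D = CL × Css × τ / F / S = 12.48 × 2.8 × 12 / 0.69 / 0.95 = 639.7 mg

640 mg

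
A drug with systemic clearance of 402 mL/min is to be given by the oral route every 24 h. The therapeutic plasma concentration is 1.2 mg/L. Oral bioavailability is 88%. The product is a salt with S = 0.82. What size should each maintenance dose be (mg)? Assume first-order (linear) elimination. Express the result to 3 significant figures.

963 mg

CL = 402 mL/min × 60/1000 = 24.12 L/h
At steady state, dose per interval replaces the amount cleared in that interval: F·S·D/τ = CL·Css.
D = CL × Css × τ / F / S = 24.12 × 1.2 × 24 / 0.88 / 0.82 = 962.7 mg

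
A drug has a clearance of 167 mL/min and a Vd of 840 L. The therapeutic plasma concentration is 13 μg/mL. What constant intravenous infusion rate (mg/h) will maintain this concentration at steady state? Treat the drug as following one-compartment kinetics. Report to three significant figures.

130 mg/h

CL = 167 mL/min = 167 × 0.06 = 10.02 L/h
Rate = CL × Css = 10.02 × 13 = 130.3 mg/h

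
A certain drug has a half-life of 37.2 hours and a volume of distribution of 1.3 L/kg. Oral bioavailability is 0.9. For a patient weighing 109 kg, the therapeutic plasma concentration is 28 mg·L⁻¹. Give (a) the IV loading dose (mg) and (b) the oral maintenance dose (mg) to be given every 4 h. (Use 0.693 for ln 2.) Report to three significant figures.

Total Vd = 1.3 × 109 = 141.7 L
LD = Vd × C = 141.7 × 28 = 3968 mg
CL = 0.693 × Vd / t½ = 0.693 × 141.7 / 37.2 = 2.640 L/h
D = CL × Css × τ / F = 2.640 × 28 × 4 / 0.9 = 328.5 mg

(a) 3970 mg; (b) 329 mg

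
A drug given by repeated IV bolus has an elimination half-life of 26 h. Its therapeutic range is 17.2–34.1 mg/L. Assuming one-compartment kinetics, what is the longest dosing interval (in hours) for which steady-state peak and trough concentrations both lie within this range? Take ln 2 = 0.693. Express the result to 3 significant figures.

25.7 h

k = 0.693 / t½ = 0.693 / 26 = 0.02665 h⁻¹
Between IV bolus doses, concentration decays as C = C₀·e^(−kτ), so C_peak/C_trough = e^(kτ).
τ_max = ln(C_peak/C_trough) / k = ln(34.1/17.2) / 0.02665 = 0.6844 / 0.02665 = 25.68 h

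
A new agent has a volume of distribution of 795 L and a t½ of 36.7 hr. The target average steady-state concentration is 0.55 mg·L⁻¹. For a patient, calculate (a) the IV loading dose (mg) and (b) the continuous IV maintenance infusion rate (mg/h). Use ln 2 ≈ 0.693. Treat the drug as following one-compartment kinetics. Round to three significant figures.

(a) 437 mg; (b) 8.26 mg/h

LD = Vd × C = 795.0 × 0.55 = 437.3 mg
CL = 0.693 × Vd / t½ = 0.693 × 795.0 / 36.7 = 15.01 L/h
Infusion rate = CL × Css = 15.01 × 0.55 = 8.256 mg/h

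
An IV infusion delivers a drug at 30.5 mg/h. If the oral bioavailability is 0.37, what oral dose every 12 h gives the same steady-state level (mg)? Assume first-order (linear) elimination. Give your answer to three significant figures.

989 mg

To maintain the same Css, the systemic dosing rate must be unchanged: F·D/τ = infusion rate.
D = rate × τ / F = 30.5 × 12 / 0.37 = 989.2 mg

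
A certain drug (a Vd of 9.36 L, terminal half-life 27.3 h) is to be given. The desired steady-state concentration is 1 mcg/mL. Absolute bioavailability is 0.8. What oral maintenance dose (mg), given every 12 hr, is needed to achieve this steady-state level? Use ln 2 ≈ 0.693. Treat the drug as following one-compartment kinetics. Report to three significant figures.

3.56 mg

CL = ln 2 · Vd / t½ = 0.693 × 9.360 / 27.3 = 0.2376 L/h
D = CL × Css × τ / F = 0.2376 × 1 × 12 / 0.8 = 3.564 mg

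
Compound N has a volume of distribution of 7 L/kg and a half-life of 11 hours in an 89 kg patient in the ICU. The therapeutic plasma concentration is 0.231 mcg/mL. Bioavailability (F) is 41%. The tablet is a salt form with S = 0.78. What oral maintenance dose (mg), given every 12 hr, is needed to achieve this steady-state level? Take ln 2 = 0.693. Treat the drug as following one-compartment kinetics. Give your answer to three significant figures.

340 mg

Total Vd = 7 × 89 = 623.0 L
CL = 0.693 × Vd / t½ = 0.693 × 623.0 / 11 = 39.25 L/h
D = CL × Css × τ / F / S = 39.25 × 0.231 × 12 / 0.41 / 0.78 = 340.2 mg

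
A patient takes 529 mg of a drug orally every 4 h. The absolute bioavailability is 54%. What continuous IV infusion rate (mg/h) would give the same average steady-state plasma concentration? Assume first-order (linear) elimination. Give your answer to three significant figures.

71.4 mg/h

Equivalent systemic input: infusion rate = F·D/τ.
Rate = 0.54 × 529 / 4 = 71.42 mg/h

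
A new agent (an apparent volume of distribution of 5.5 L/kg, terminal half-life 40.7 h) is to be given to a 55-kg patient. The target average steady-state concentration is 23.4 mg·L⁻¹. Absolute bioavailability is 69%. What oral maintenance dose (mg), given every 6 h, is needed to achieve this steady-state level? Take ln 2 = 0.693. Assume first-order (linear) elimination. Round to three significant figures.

Total Vd = 5.5 × 55 = 302.5 L
CL = 0.693 × Vd / t½ = 0.693 × 302.5 / 40.7 = 5.151 L/h
D = CL × Css × τ / F = 5.151 × 23.4 × 6 / 0.69 = 1048 mg

1050 mg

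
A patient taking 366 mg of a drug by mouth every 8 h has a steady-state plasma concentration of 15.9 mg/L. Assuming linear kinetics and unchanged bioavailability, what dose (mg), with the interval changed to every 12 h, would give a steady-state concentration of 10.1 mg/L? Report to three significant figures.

349 mg

With linear kinetics, Css is proportional to dose rate (D/τ) at fixed clearance.
D₂ = D₁ × (Css,target / Css,current) × (τ₂/τ₁) = 366 × (10.1/15.9) × (12/8) = 348.7 mg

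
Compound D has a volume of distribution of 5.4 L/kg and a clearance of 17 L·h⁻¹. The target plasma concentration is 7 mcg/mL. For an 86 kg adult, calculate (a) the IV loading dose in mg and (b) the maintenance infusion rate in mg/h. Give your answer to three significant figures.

(a) 3250 mg; (b) 119 mg/h

Vd(total) = 86 kg × 5.4 L/kg = 464.4 L
LD = Vd · C_target = 464.4 × 7 = 3251 mg
Maintenance: replace elimination → rate = CL × Css = 17.00 × 7 = 119.0 mg/h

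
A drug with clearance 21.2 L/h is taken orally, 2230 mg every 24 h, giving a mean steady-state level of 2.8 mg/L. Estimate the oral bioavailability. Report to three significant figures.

F·D/τ = CL·Css at steady state → F = CL·Css·τ / D.
F = 21.2 × 2.8 × 24 / 2230 = 0.639

0.639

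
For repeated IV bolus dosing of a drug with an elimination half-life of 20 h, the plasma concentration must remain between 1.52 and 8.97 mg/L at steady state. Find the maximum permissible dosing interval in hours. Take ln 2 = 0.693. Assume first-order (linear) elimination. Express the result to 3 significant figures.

51.2 h

k = 0.693 / t½ = 0.693 / 20 = 0.03465 h⁻¹
Between IV bolus doses, concentration decays as C = C₀·e^(−kτ), so C_peak/C_trough = e^(kτ).
τ_max = ln(C_peak/C_trough) / k = ln(8.97/1.52) / 0.03465 = 1.775 / 0.03465 = 51.23 h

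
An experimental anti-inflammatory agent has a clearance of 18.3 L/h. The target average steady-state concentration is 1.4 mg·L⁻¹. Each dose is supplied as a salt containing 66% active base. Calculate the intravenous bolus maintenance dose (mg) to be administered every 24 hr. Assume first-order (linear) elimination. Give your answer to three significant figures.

At steady state, dose per interval replaces the amount cleared in that interval: S·D/τ = CL·Css.
D = CL × Css × τ / S = 18.30 × 1.4 × 24 / 0.66 = 931.6 mg

932 mg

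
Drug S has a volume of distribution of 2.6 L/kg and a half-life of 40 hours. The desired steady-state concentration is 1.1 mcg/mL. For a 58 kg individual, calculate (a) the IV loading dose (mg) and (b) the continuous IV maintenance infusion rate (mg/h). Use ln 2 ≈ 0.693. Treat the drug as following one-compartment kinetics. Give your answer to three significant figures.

(a) 166 mg; (b) 2.87 mg/h

Vd = 2.6 L/kg × 58 kg = 150.8 L
LD = Vd × C = 150.8 × 1.1 = 165.9 mg
CL = 0.693 × Vd / t½ = 0.693 × 150.8 / 40 = 2.613 L/h
Infusion rate = CL × Css = 2.613 × 1.1 = 2.874 mg/h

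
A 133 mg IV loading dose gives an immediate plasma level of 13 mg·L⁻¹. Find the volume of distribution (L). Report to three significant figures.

10.2 L

Immediately after an IV bolus, C₀ = Dose / Vd, so Vd = Dose / C₀.
Vd = 133 / 13 = 10.23 L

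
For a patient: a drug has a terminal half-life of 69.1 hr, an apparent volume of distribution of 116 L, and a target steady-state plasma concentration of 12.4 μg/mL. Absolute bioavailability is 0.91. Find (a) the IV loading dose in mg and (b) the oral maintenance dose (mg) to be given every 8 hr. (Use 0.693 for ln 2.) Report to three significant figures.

LD = Vd × C = 116.0 × 12.4 = 1438 mg
CL = 0.693 × Vd / t½ = 0.693 × 116.0 / 69.1 = 1.163 L/h
D = CL × Css × τ / F = 1.163 × 12.4 × 8 / 0.91 = 126.8 mg

(a) 1440 mg; (b) 127 mg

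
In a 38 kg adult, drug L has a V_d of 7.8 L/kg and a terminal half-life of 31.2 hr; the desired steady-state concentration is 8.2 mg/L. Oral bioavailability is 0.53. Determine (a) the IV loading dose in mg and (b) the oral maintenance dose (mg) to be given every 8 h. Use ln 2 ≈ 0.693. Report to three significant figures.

Vd = 7.8 L/kg × 38 kg = 296.4 L
LD = Vd × C = 296.4 × 8.2 = 2430 mg
CL = 0.693 × Vd / t½ = 0.693 × 296.4 / 31.2 = 6.584 L/h
D = CL × Css × τ / F = 6.584 × 8.2 × 8 / 0.53 = 814.9 mg

(a) 2430 mg; (b) 815 mg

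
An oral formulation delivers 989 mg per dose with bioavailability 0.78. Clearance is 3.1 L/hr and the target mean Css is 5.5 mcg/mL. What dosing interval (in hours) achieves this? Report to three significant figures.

F·D/τ = CL·Css → τ = F·D / (CL·Css).
τ = 0.78 × 989 / (3.1 × 5.5) = 45.24 h

45.2 h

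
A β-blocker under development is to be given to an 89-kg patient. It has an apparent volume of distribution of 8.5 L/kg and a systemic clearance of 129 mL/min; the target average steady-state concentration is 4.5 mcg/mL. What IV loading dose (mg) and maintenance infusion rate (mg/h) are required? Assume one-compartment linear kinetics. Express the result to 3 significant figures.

Total Vd = 8.5 × 89 = 756.5 L
LD = Vd · C_target = 756.5 × 4.5 = 3404 mg
Convert clearance: 129 mL/min × 60 min/h ÷ 1000 mL/L = 7.740 L/h
Maintenance: replace elimination → rate = CL × Css = 7.740 × 4.5 = 34.83 mg/h

(a) 3400 mg; (b) 34.8 mg/h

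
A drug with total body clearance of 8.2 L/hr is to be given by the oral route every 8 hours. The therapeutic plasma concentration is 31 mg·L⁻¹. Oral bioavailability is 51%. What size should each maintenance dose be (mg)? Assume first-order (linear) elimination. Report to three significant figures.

At steady state, dose per interval replaces the amount cleared in that interval: F·D/τ = CL·Css.
D = CL × Css × τ / F = 8.200 × 31 × 8 / 0.51 = 3987 mg

3990 mg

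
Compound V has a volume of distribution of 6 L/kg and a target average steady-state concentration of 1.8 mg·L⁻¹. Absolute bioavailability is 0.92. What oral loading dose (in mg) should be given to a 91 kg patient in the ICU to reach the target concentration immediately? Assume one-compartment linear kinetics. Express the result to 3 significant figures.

Total Vd = 6 × 91 = 546.0 L
LD = Vd × C / F = 546.0 × 1.800 / 0.92 = 1068 mg

1070 mg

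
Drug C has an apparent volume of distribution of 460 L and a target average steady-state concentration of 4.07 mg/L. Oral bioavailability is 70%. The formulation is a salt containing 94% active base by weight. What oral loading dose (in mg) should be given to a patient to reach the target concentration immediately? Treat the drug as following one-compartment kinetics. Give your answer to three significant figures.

LD = Vd × C / F / S = 460.0 × 4.070 / 0.7 / 0.94 = 2845 mg

2850 mg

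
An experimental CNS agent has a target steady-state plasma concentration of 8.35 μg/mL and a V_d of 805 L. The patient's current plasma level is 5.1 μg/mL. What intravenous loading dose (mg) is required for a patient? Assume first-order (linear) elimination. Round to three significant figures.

2620 mg

Concentration deficit ΔC = 8.35 − 5.1 = 3.250 mg/L
LD = Vd × ΔC = 805.0 × 3.250 = 2616 mg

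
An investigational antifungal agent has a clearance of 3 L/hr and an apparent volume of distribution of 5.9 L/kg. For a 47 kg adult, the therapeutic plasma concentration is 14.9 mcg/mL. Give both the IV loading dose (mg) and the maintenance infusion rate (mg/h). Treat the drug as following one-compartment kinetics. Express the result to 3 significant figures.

(a) 4130 mg; (b) 44.7 mg/h

Total Vd = 5.9 × 47 = 277.3 L
Loading dose = Vd × C = 277.3 × 14.9 = 4132 mg
Infusion rate = 3.000 L/h × 14.9 mg/L = 44.70 mg/h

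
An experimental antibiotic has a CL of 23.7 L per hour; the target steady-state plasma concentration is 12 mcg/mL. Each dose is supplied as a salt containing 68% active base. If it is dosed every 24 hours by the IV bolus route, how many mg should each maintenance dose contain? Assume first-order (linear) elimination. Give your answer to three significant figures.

10000 mg

D = CL × Css × τ / S = 23.70 × 12 × 24 / 0.68 = 10040 mg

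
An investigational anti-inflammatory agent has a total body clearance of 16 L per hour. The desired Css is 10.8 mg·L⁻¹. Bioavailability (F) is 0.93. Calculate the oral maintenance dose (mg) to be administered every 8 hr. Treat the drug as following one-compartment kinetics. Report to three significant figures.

D = CL × Css × τ / F = 16.00 × 10.8 × 8 / 0.93 = 1486 mg

1490 mg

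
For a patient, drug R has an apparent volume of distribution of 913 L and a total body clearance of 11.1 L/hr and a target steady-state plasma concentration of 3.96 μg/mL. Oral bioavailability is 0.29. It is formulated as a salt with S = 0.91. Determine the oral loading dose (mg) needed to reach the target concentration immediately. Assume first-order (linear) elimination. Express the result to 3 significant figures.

13700 mg

LD = Vd × C / F / S = 913.0 × 3.960 / 0.29 / 0.91 = 13700 mg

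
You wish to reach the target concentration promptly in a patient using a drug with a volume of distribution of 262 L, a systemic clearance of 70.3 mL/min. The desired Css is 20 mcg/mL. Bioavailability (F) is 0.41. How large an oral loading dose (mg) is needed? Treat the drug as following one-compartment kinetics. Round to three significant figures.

12800 mg

The loading dose fills Vd to the target concentration; clearance is irrelevant here.
LD = Vd × C / F = 262.0 × 20.00 / 0.41 = 12780 mg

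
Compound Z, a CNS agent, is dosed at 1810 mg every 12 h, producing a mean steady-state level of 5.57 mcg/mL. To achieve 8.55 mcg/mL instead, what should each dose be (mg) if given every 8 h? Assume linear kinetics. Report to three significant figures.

With linear kinetics, Css is proportional to dose rate (D/τ) at fixed clearance.
D₂ = D₁ × (Css,target / Css,current) × (τ₂/τ₁) = 1810 × (8.55/5.57) × (8/12) = 1852 mg

1850 mg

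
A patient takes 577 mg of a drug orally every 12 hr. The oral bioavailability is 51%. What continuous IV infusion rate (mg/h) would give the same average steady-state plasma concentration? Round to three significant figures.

Equivalent systemic input: infusion rate = F·D/τ.
Rate = 0.51 × 577 / 12 = 24.52 mg/h

24.5 mg/h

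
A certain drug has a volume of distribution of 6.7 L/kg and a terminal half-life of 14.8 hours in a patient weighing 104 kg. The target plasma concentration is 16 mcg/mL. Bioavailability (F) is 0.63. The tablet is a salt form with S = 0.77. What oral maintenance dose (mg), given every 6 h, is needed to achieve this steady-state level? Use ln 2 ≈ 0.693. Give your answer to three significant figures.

Vd = 6.7 L/kg × 104 kg = 696.8 L
CL = 0.693 × Vd / t½ = 0.693 × 696.8 / 14.8 = 32.63 L/h
D = CL × Css × τ / F / S = 32.63 × 16 × 6 / 0.63 / 0.77 = 6457 mg

6460 mg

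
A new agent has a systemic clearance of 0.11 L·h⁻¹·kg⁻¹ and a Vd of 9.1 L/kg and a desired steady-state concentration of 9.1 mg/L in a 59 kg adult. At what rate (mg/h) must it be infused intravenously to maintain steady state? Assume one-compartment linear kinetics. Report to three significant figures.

CL = 0.11 L·h⁻¹·kg⁻¹ × 59 kg = 6.490 L/h
Rate = CL × Css = 6.490 × 9.1 = 59.06 mg/h

59.1 mg/h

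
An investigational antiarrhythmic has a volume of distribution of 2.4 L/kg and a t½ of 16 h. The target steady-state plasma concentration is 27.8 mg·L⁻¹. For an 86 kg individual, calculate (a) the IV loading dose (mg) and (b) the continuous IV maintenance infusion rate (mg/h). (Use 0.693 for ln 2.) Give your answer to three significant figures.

(a) 5740 mg; (b) 249 mg/h

Vd = 2.4 L/kg × 86 kg = 206.4 L
LD = Vd × C = 206.4 × 27.8 = 5738 mg
CL = 0.693 × Vd / t½ = 0.693 × 206.4 / 16 = 8.940 L/h
Infusion rate = CL × Css = 8.940 × 27.8 = 248.5 mg/h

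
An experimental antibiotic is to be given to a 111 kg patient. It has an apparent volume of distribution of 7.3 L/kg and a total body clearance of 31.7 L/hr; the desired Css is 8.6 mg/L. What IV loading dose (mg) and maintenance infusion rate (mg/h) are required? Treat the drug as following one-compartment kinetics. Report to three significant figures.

(a) 6970 mg; (b) 273 mg/h

Vd(total) = 111 kg × 7.3 L/kg = 810.3 L
Loading: fill Vd to C_target → 810.3 L × 8.6 mg/L = 6969 mg
Maintenance infusion rate = CL × Css = 31.70 × 8.6 = 272.6 mg/h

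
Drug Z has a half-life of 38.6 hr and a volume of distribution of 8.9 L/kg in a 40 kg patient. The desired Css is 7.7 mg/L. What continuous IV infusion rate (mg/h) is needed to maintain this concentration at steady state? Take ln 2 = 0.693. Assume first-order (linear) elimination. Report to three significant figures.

49.2 mg/h

Vd(total) = 40 kg × 8.9 L/kg = 356.0 L
k = 0.693/38.6 = 0.01795 h⁻¹, so CL = k·Vd = 0.01795 × 356.0 = 6.390 L/h
Infusion rate = CL × Css = 6.390 × 7.7 = 49.20 mg/h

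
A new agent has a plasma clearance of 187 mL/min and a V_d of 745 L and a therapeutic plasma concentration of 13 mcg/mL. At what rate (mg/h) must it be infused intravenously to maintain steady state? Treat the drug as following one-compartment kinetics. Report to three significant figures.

146 mg/h

CL = 187 mL/min × 60/1000 = 11.22 L/h
At steady state, infusion rate equals elimination rate: rate in = CL × Css.
Rate = CL × Css = 11.22 × 13 = 145.9 mg/h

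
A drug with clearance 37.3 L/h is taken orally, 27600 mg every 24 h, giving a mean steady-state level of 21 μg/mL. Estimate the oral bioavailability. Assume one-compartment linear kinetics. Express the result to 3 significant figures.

F·D/τ = CL·Css at steady state → F = CL·Css·τ / D.
F = 37.3 × 21 × 24 / 27600 = 0.681

0.681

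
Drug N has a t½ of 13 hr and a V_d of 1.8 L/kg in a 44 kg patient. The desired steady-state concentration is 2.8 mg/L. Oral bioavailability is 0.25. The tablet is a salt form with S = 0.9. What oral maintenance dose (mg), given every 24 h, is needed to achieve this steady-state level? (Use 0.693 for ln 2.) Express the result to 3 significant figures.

1260 mg

Vd = 1.8 L/kg × 44 kg = 79.20 L
CL = ln 2 · Vd / t½ = 0.693 × 79.20 / 13 = 4.222 L/h
D = CL × Css × τ / F / S = 4.222 × 2.8 × 24 / 0.25 / 0.9 = 1261 mg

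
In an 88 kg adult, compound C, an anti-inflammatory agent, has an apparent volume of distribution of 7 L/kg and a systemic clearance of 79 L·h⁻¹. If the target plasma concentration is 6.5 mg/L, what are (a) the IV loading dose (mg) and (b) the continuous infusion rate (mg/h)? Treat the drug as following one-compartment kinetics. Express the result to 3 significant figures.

(a) 4000 mg; (b) 514 mg/h

Vd = 7 L/kg × 88 kg = 616.0 L
LD = Vd · C_target = 616.0 × 6.5 = 4004 mg
Infusion rate = 79.00 L/h × 6.5 mg/L = 513.5 mg/h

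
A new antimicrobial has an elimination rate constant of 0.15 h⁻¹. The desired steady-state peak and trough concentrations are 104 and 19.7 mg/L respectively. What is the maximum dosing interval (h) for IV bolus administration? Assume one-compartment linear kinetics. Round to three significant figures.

11.1 h

Between IV bolus doses, concentration decays as C = C₀·e^(−kτ), so C_peak/C_trough = e^(kτ).
τ_max = ln(C_peak/C_trough) / k = ln(104/19.7) / 0.1500 = 1.664 / 0.1500 = 11.09 h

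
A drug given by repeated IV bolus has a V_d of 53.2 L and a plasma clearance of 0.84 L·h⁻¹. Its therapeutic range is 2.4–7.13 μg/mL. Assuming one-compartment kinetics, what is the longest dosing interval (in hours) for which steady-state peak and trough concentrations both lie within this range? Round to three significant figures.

69.0 h

k = CL / Vd = 0.8400 / 53.20 = 0.01579 h⁻¹
Between IV bolus doses, concentration decays as C = C₀·e^(−kτ), so C_peak/C_trough = e^(kτ).
τ_max = ln(C_peak/C_trough) / k = ln(7.13/2.4) / 0.01579 = 1.089 / 0.01579 = 68.97 h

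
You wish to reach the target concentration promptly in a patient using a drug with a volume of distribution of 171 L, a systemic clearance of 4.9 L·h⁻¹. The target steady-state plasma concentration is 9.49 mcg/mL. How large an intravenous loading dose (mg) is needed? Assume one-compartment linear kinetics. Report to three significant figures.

LD is governed by Vd — clearance does not enter the loading-dose calculation.
LD = Vd × C = 171.0 × 9.490 = 1623 mg

1620 mg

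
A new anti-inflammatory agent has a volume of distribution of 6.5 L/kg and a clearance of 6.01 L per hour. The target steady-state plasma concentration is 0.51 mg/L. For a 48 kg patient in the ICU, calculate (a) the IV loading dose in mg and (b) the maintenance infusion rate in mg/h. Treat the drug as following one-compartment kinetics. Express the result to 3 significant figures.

Total Vd = 6.5 × 48 = 312.0 L
Loading: fill Vd to C_target → 312.0 L × 0.51 mg/L = 159.1 mg
Maintenance: replace elimination → rate = CL × Css = 6.010 × 0.51 = 3.065 mg/h

(a) 159 mg; (b) 3.07 mg/h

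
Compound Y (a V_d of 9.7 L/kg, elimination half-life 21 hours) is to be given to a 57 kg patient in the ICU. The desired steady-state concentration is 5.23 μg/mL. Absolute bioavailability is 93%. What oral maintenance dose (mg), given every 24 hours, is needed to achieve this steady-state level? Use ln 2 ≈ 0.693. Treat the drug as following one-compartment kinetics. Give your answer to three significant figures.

Vd(total) = 57 kg × 9.7 L/kg = 552.9 L
CL = ln 2 · Vd / t½ = 0.693 × 552.9 / 21 = 18.25 L/h
D = CL × Css × τ / F = 18.25 × 5.23 × 24 / 0.93 = 2463 mg

2460 mg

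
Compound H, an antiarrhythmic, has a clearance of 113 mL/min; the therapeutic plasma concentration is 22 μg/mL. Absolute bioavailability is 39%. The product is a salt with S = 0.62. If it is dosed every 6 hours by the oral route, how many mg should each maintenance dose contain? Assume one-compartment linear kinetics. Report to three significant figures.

Convert clearance: 113 mL/min × 60 min/h ÷ 1000 mL/L = 6.780 L/h
At steady state, dose per interval replaces the amount cleared in that interval: F·S·D/τ = CL·Css.
D = CL × Css × τ / F / S = 6.780 × 22 × 6 / 0.39 / 0.62 = 3701 mg

3700 mg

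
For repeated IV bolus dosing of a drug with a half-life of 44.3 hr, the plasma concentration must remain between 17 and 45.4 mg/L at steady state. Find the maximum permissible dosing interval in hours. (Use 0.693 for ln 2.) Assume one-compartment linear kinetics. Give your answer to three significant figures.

k = 0.693 / t½ = 0.693 / 44.3 = 0.01564 h⁻¹
Between IV bolus doses, concentration decays as C = C₀·e^(−kτ), so C_peak/C_trough = e^(kτ).
τ_max = ln(C_peak/C_trough) / k = ln(45.4/17) / 0.01564 = 0.9823 / 0.01564 = 62.81 h

62.8 h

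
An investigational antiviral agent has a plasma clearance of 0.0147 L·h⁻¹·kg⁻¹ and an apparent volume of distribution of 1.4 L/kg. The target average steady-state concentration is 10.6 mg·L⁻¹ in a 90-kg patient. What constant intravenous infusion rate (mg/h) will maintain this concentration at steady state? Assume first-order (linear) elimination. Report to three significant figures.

CL = 0.0147 L·h⁻¹·kg⁻¹ × 90 kg = 1.323 L/h
Infusion rate = CL · Css = 1.323 L/h × 10.6 mg/L = 14.02 mg/h

14.0 mg/h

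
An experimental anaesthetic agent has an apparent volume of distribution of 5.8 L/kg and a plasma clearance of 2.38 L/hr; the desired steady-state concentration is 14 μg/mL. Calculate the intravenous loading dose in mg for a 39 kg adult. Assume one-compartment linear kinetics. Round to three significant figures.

Vd = 5.8 L/kg × 39 kg = 226.2 L
LD = Vd × C = 226.2 × 14.00 = 3167 mg

3170 mg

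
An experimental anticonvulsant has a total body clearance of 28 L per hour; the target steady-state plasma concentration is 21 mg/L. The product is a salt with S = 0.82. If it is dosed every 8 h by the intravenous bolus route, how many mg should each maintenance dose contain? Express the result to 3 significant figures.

5740 mg

D = CL × Css × τ / S = 28.00 × 21 × 8 / 0.82 = 5737 mg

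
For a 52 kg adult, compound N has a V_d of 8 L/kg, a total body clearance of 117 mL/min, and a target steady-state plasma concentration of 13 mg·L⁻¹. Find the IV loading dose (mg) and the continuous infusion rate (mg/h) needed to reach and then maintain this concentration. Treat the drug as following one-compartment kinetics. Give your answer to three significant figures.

(a) 5410 mg; (b) 91.3 mg/h

Total Vd = 8 × 52 = 416.0 L
LD = Vd · C_target = 416.0 × 13 = 5408 mg
Convert clearance: 117 mL/min × 60 min/h ÷ 1000 mL/L = 7.020 L/h
Maintenance: replace elimination → rate = CL × Css = 7.020 × 13 = 91.26 mg/h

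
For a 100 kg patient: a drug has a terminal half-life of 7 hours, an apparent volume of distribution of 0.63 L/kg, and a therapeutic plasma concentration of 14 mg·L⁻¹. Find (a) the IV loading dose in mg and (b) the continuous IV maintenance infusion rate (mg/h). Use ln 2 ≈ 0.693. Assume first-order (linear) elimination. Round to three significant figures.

(a) 882 mg; (b) 87.3 mg/h

Vd = 0.63 L/kg × 100 kg = 63.00 L
LD = Vd × C = 63.00 × 14 = 882.0 mg
CL = 0.693 × Vd / t½ = 0.693 × 63.00 / 7 = 6.237 L/h
Infusion rate = CL × Css = 6.237 × 14 = 87.32 mg/h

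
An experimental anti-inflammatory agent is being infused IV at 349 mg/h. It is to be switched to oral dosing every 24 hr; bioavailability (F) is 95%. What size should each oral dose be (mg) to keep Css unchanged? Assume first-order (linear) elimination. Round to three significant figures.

8820 mg

To maintain the same Css, the systemic dosing rate must be unchanged: F·D/τ = infusion rate.
D = rate × τ / F = 349 × 24 / 0.95 = 8817 mg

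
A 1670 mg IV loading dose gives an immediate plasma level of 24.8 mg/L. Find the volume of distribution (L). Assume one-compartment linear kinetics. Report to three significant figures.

Immediately after an IV bolus, C₀ = Dose / Vd, so Vd = Dose / C₀.
Vd = 1670 / 24.8 = 67.34 L

67.3 L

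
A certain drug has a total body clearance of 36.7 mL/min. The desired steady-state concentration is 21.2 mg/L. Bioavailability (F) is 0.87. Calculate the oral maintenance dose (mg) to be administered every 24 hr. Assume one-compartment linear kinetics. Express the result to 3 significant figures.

1290 mg

CL = 36.7 mL/min × 60/1000 = 2.202 L/h
D = CL × Css × τ / F = 2.202 × 21.2 × 24 / 0.87 = 1288 mg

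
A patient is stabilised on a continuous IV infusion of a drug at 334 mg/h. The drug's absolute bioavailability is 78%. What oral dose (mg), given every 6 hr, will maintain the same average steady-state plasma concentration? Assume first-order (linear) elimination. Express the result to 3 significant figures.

To maintain the same Css, the systemic dosing rate must be unchanged: F·D/τ = infusion rate.
D = rate × τ / F = 334 × 6 / 0.78 = 2569 mg

2570 mg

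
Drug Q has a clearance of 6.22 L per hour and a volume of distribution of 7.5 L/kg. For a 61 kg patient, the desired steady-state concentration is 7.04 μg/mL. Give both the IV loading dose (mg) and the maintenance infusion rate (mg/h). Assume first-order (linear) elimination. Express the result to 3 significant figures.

(a) 3220 mg; (b) 43.8 mg/h

Total Vd = 7.5 × 61 = 457.5 L
Loading: fill Vd to C_target → 457.5 L × 7.04 mg/L = 3221 mg
Maintenance infusion rate = CL × Css = 6.220 × 7.04 = 43.79 mg/h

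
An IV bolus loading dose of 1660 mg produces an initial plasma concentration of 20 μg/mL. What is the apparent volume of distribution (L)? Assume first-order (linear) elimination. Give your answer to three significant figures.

Immediately after an IV bolus, C₀ = Dose / Vd, so Vd = Dose / C₀.
Vd = 1660 / 20 = 83.00 L

83.0 L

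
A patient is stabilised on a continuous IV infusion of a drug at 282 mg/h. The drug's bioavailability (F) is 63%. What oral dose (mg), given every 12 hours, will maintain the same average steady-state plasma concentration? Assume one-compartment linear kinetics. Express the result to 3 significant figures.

To maintain the same Css, the systemic dosing rate must be unchanged: F·D/τ = infusion rate.
D = rate × τ / F = 282 × 12 / 0.63 = 5371 mg

5370 mg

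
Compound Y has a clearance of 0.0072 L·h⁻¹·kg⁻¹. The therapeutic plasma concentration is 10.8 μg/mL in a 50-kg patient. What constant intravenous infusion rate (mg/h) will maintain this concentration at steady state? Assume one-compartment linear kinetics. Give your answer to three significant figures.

3.89 mg/h

CL = 0.0072 L·h⁻¹·kg⁻¹ × 50 kg = 0.3600 L/h
At steady state, infusion rate equals elimination rate: rate in = CL × Css.
Rate = CL × Css = 0.3600 × 10.8 = 3.888 mg/h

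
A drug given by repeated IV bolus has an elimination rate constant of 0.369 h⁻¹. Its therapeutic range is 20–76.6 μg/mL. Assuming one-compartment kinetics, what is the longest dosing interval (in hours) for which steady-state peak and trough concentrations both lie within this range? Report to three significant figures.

3.64 h

Between IV bolus doses, concentration decays as C = C₀·e^(−kτ), so C_peak/C_trough = e^(kτ).
τ_max = ln(C_peak/C_trough) / k = ln(76.6/20) / 0.3690 = 1.343 / 0.3690 = 3.640 h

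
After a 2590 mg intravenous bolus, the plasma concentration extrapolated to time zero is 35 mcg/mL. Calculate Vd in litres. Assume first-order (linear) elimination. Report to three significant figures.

74.0 L

Immediately after an IV bolus, C₀ = Dose / Vd, so Vd = Dose / C₀.
Vd = 2590 / 35 = 74.00 L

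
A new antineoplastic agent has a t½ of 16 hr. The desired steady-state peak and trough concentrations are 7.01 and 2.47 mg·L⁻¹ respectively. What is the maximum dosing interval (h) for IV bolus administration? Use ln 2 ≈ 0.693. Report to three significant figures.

24.1 h

k = 0.693 / t½ = 0.693 / 16 = 0.04331 h⁻¹
Between IV bolus doses, concentration decays as C = C₀·e^(−kτ), so C_peak/C_trough = e^(kτ).
τ_max = ln(C_peak/C_trough) / k = ln(7.01/2.47) / 0.04331 = 1.043 / 0.04331 = 24.08 h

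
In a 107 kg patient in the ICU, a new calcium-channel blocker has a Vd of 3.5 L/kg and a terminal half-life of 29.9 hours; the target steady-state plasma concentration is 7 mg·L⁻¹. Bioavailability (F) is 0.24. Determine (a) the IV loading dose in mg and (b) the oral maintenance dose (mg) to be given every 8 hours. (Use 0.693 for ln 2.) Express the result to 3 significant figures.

Vd(total) = 107 kg × 3.5 L/kg = 374.5 L
LD = Vd × C = 374.5 × 7 = 2622 mg
CL = 0.693 × Vd / t½ = 0.693 × 374.5 / 29.9 = 8.680 L/h
D = CL × Css × τ / F = 8.680 × 7 × 8 / 0.24 = 2025 mg

(a) 2620 mg; (b) 2030 mg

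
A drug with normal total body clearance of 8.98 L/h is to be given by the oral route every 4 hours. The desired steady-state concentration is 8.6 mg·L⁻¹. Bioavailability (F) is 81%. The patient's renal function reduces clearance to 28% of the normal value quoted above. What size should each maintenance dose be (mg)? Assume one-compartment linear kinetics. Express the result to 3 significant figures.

Patient clearance = 0.28 × 8.980 = 2.514 L/h
D = CL × Css × τ / F = 2.514 × 8.6 × 4 / 0.81 = 106.8 mg

107 mg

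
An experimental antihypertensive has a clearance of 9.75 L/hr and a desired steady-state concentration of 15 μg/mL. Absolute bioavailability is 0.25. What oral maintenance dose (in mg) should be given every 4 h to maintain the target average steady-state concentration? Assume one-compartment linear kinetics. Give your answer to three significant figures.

2340 mg

At steady state, dose per interval replaces the amount cleared in that interval: F·D/τ = CL·Css.
D = CL × Css × τ / F = 9.750 × 15 × 4 / 0.25 = 2340 mg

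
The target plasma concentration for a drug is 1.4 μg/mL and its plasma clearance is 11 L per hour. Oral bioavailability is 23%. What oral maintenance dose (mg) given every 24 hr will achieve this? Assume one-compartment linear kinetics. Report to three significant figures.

1610 mg

At steady state, dose per interval replaces the amount cleared in that interval: F·D/τ = CL·Css.
D = CL × Css × τ / F = 11.00 × 1.4 × 24 / 0.23 = 1607 mg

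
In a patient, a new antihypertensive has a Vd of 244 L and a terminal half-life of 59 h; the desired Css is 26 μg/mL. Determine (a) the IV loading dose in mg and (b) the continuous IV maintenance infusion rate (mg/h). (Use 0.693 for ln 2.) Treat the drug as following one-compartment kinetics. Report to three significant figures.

LD = Vd × C = 244.0 × 26 = 6344 mg
CL = 0.693 × Vd / t½ = 0.693 × 244.0 / 59 = 2.866 L/h
Infusion rate = CL × Css = 2.866 × 26 = 74.52 mg/h

(a) 6340 mg; (b) 74.5 mg/h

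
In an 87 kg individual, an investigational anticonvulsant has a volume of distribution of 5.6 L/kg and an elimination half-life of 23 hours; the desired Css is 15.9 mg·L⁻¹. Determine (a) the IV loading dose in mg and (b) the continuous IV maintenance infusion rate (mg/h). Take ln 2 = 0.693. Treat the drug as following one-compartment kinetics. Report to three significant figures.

(a) 7750 mg; (b) 233 mg/h

Vd = 5.6 L/kg × 87 kg = 487.2 L
LD = Vd × C = 487.2 × 15.9 = 7746 mg
CL = 0.693 × Vd / t½ = 0.693 × 487.2 / 23 = 14.68 L/h
Infusion rate = CL × Css = 14.68 × 15.9 = 233.4 mg/h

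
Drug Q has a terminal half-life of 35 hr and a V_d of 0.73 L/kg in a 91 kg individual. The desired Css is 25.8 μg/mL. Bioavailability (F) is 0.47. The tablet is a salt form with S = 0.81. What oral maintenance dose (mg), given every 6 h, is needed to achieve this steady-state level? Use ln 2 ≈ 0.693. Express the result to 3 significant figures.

535 mg

Vd(total) = 91 kg × 0.73 L/kg = 66.43 L
CL = 0.693 × Vd / t½ = 0.693 × 66.43 / 35 = 1.315 L/h
D = CL × Css × τ / F / S = 1.315 × 25.8 × 6 / 0.47 / 0.81 = 534.7 mg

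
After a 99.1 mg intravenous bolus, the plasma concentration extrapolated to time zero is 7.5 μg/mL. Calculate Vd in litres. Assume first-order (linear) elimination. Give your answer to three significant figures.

13.2 L

Immediately after an IV bolus, C₀ = Dose / Vd, so Vd = Dose / C₀.
Vd = 99.1 / 7.5 = 13.21 L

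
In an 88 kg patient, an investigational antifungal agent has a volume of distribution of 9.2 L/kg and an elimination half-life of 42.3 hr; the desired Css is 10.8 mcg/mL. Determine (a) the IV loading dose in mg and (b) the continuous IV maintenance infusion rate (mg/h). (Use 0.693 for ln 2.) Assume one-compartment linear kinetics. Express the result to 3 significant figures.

(a) 8740 mg; (b) 143 mg/h

Vd = 9.2 L/kg × 88 kg = 809.6 L
LD = Vd × C = 809.6 × 10.8 = 8744 mg
CL = 0.693 × Vd / t½ = 0.693 × 809.6 / 42.3 = 13.26 L/h
Infusion rate = CL × Css = 13.26 × 10.8 = 143.2 mg/h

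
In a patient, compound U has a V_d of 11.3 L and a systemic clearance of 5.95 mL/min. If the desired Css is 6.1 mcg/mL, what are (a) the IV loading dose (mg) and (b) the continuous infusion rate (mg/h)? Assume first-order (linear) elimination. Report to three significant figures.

(a) 68.9 mg; (b) 2.18 mg/h

Loading: fill Vd to C_target → 11.30 L × 6.1 mg/L = 68.93 mg
Convert clearance: 5.95 mL/min × 60 min/h ÷ 1000 mL/L = 0.3570 L/h
Maintenance infusion rate = CL × Css = 0.3570 × 6.1 = 2.178 mg/h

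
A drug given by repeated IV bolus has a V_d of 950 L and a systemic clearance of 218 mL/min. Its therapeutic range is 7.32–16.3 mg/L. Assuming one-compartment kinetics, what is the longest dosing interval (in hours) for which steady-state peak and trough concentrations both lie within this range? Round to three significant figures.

Convert clearance: 218 mL/min × 60 min/h ÷ 1000 mL/L = 13.08 L/h
k = CL / Vd = 13.08 / 950.0 = 0.01377 h⁻¹
Between IV bolus doses, concentration decays as C = C₀·e^(−kτ), so C_peak/C_trough = e^(kτ).
τ_max = ln(C_peak/C_trough) / k = ln(16.3/7.32) / 0.01377 = 0.8006 / 0.01377 = 58.14 h

58.1 h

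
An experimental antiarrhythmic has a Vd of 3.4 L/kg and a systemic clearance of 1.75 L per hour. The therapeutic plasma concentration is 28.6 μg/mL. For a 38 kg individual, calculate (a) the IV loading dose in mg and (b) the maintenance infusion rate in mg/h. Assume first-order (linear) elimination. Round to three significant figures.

Vd = 3.4 L/kg × 38 kg = 129.2 L
Loading: fill Vd to C_target → 129.2 L × 28.6 mg/L = 3695 mg
Infusion rate = 1.750 L/h × 28.6 mg/L = 50.05 mg/h

(a) 3700 mg; (b) 50.1 mg/h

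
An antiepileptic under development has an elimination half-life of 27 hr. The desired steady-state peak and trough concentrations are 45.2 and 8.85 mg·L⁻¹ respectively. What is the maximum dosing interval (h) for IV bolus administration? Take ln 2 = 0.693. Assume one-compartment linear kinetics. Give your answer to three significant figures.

k = 0.693 / t½ = 0.693 / 27 = 0.02567 h⁻¹
Between IV bolus doses, concentration decays as C = C₀·e^(−kτ), so C_peak/C_trough = e^(kτ).
τ_max = ln(C_peak/C_trough) / k = ln(45.2/8.85) / 0.02567 = 1.631 / 0.02567 = 63.54 h

63.5 h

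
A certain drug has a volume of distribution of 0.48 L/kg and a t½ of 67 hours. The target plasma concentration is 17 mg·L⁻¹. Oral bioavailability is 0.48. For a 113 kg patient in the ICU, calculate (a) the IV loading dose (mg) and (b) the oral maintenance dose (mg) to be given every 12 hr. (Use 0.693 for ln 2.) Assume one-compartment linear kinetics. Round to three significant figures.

Total Vd = 0.48 × 113 = 54.24 L
LD = Vd × C = 54.24 × 17 = 922.1 mg
CL = 0.693 × Vd / t½ = 0.693 × 54.24 / 67 = 0.5610 L/h
D = CL × Css × τ / F = 0.5610 × 17 × 12 / 0.48 = 238.4 mg

(a) 922 mg; (b) 238 mg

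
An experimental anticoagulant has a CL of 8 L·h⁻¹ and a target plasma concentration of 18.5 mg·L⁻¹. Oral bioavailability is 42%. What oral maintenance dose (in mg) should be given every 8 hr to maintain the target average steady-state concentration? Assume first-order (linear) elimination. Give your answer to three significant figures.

D = CL × Css × τ / F = 8.000 × 18.5 × 8 / 0.42 = 2819 mg

2820 mg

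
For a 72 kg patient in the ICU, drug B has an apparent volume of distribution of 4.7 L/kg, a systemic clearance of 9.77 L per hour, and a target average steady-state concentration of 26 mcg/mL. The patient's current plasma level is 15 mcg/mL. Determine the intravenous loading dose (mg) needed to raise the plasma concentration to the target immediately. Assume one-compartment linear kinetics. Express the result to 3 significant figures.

3720 mg

Vd(total) = 72 kg × 4.7 L/kg = 338.4 L
Concentration deficit ΔC = 26 − 15 = 11.00 mg/L
LD = Vd × ΔC = 338.4 × 11.00 = 3722 mg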